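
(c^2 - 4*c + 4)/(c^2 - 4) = (c - 2)/(c + 2)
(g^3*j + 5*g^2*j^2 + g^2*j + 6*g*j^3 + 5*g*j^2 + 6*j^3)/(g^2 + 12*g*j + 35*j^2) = j*(g^3 + 5*g^2*j + g^2 + 6*g*j^2 + 5*g*j + 6*j^2)/(g^2 + 12*g*j + 35*j^2)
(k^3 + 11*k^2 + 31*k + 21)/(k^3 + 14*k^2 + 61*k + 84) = (k + 1)/(k + 4)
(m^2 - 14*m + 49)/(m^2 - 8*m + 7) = (m - 7)/(m - 1)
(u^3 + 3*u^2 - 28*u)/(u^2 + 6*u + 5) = u*(u^2 + 3*u - 28)/(u^2 + 6*u + 5)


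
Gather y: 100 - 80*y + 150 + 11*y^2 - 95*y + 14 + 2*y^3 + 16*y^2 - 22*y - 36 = 2*y^3 + 27*y^2 - 197*y + 228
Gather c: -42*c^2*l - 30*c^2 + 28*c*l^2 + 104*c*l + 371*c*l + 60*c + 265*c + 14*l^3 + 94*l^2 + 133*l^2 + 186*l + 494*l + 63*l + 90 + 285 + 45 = c^2*(-42*l - 30) + c*(28*l^2 + 475*l + 325) + 14*l^3 + 227*l^2 + 743*l + 420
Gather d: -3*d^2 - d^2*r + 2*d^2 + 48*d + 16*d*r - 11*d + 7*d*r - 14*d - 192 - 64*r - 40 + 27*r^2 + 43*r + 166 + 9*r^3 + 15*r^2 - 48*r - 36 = d^2*(-r - 1) + d*(23*r + 23) + 9*r^3 + 42*r^2 - 69*r - 102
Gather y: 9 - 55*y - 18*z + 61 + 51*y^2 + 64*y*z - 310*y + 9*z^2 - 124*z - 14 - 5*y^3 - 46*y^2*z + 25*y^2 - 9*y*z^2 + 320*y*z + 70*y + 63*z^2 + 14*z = -5*y^3 + y^2*(76 - 46*z) + y*(-9*z^2 + 384*z - 295) + 72*z^2 - 128*z + 56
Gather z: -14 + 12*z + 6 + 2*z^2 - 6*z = 2*z^2 + 6*z - 8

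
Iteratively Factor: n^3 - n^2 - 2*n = (n)*(n^2 - n - 2) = n*(n + 1)*(n - 2)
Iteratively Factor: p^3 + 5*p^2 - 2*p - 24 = (p + 4)*(p^2 + p - 6) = (p + 3)*(p + 4)*(p - 2)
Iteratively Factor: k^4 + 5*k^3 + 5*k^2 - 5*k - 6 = (k + 3)*(k^3 + 2*k^2 - k - 2) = (k + 1)*(k + 3)*(k^2 + k - 2) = (k + 1)*(k + 2)*(k + 3)*(k - 1)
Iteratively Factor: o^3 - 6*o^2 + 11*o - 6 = (o - 2)*(o^2 - 4*o + 3) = (o - 2)*(o - 1)*(o - 3)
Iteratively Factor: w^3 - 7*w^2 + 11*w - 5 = (w - 1)*(w^2 - 6*w + 5) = (w - 1)^2*(w - 5)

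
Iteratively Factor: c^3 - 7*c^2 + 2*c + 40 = (c - 4)*(c^2 - 3*c - 10) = (c - 4)*(c + 2)*(c - 5)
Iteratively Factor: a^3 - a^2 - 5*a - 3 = (a - 3)*(a^2 + 2*a + 1) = (a - 3)*(a + 1)*(a + 1)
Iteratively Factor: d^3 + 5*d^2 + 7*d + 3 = (d + 3)*(d^2 + 2*d + 1) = (d + 1)*(d + 3)*(d + 1)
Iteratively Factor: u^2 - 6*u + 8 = (u - 2)*(u - 4)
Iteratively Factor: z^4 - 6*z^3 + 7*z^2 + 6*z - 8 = (z + 1)*(z^3 - 7*z^2 + 14*z - 8) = (z - 4)*(z + 1)*(z^2 - 3*z + 2) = (z - 4)*(z - 1)*(z + 1)*(z - 2)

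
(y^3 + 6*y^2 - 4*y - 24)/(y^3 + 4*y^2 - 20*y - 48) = (y - 2)/(y - 4)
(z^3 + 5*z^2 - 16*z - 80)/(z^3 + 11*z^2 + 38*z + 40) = (z - 4)/(z + 2)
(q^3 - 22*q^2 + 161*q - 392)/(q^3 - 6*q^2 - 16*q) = (q^2 - 14*q + 49)/(q*(q + 2))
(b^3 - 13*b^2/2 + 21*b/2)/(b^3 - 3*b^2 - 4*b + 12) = b*(2*b - 7)/(2*(b^2 - 4))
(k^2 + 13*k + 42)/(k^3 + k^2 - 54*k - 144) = (k + 7)/(k^2 - 5*k - 24)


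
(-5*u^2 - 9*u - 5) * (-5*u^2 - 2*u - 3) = 25*u^4 + 55*u^3 + 58*u^2 + 37*u + 15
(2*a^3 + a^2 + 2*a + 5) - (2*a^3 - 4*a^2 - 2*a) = 5*a^2 + 4*a + 5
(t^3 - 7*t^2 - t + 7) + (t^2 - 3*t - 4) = t^3 - 6*t^2 - 4*t + 3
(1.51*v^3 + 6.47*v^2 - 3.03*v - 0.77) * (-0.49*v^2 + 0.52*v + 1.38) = -0.7399*v^5 - 2.3851*v^4 + 6.9329*v^3 + 7.7303*v^2 - 4.5818*v - 1.0626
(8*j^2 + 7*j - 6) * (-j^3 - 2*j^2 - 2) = -8*j^5 - 23*j^4 - 8*j^3 - 4*j^2 - 14*j + 12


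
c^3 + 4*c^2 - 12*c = c*(c - 2)*(c + 6)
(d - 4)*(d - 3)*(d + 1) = d^3 - 6*d^2 + 5*d + 12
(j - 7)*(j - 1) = j^2 - 8*j + 7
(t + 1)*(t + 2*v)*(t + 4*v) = t^3 + 6*t^2*v + t^2 + 8*t*v^2 + 6*t*v + 8*v^2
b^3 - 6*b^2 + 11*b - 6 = (b - 3)*(b - 2)*(b - 1)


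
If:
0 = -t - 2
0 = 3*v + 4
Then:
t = -2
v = -4/3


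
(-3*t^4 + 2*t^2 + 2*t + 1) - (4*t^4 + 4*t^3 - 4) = -7*t^4 - 4*t^3 + 2*t^2 + 2*t + 5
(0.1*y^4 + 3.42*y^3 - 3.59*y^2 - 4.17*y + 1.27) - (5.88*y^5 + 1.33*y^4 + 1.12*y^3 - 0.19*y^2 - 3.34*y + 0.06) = -5.88*y^5 - 1.23*y^4 + 2.3*y^3 - 3.4*y^2 - 0.83*y + 1.21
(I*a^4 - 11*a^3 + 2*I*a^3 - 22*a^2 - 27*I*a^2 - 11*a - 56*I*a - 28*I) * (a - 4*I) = I*a^5 - 7*a^4 + 2*I*a^4 - 14*a^3 + 17*I*a^3 - 119*a^2 + 32*I*a^2 - 224*a + 16*I*a - 112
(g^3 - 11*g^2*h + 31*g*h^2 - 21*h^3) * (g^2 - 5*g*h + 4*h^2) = g^5 - 16*g^4*h + 90*g^3*h^2 - 220*g^2*h^3 + 229*g*h^4 - 84*h^5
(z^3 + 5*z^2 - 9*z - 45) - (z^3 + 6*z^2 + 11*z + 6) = -z^2 - 20*z - 51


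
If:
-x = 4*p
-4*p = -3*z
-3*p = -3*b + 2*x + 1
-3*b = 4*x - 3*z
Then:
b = 4/15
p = 1/25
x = -4/25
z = 4/75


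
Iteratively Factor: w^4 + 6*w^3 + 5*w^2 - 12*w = (w)*(w^3 + 6*w^2 + 5*w - 12) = w*(w + 4)*(w^2 + 2*w - 3) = w*(w - 1)*(w + 4)*(w + 3)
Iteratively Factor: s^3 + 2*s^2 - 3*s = (s + 3)*(s^2 - s) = (s - 1)*(s + 3)*(s)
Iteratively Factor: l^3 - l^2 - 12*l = (l + 3)*(l^2 - 4*l) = (l - 4)*(l + 3)*(l)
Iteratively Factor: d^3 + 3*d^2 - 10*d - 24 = (d + 2)*(d^2 + d - 12) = (d - 3)*(d + 2)*(d + 4)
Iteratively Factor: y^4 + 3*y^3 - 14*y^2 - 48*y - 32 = (y + 4)*(y^3 - y^2 - 10*y - 8) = (y + 2)*(y + 4)*(y^2 - 3*y - 4) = (y - 4)*(y + 2)*(y + 4)*(y + 1)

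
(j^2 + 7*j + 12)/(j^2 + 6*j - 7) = (j^2 + 7*j + 12)/(j^2 + 6*j - 7)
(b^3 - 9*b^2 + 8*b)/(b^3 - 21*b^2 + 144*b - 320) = b*(b - 1)/(b^2 - 13*b + 40)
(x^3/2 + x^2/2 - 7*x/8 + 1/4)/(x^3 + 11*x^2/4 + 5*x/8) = (4*x^3 + 4*x^2 - 7*x + 2)/(x*(8*x^2 + 22*x + 5))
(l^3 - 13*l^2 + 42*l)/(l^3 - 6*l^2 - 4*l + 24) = l*(l - 7)/(l^2 - 4)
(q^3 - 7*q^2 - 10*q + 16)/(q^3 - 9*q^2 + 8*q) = (q + 2)/q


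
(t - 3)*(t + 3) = t^2 - 9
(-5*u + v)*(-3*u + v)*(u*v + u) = 15*u^3*v + 15*u^3 - 8*u^2*v^2 - 8*u^2*v + u*v^3 + u*v^2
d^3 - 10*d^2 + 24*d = d*(d - 6)*(d - 4)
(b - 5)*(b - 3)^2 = b^3 - 11*b^2 + 39*b - 45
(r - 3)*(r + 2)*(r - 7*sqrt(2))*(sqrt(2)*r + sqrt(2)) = sqrt(2)*r^4 - 14*r^3 - 7*sqrt(2)*r^2 - 6*sqrt(2)*r + 98*r + 84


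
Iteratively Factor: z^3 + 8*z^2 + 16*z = (z)*(z^2 + 8*z + 16) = z*(z + 4)*(z + 4)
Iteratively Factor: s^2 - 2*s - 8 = (s - 4)*(s + 2)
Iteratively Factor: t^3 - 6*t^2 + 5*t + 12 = (t + 1)*(t^2 - 7*t + 12) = (t - 3)*(t + 1)*(t - 4)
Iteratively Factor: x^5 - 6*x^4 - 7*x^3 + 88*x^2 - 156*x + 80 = (x + 4)*(x^4 - 10*x^3 + 33*x^2 - 44*x + 20) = (x - 2)*(x + 4)*(x^3 - 8*x^2 + 17*x - 10) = (x - 2)*(x - 1)*(x + 4)*(x^2 - 7*x + 10) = (x - 2)^2*(x - 1)*(x + 4)*(x - 5)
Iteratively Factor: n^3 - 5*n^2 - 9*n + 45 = (n - 3)*(n^2 - 2*n - 15) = (n - 3)*(n + 3)*(n - 5)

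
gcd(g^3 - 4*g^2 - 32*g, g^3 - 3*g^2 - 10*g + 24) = 1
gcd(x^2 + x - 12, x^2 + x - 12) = x^2 + x - 12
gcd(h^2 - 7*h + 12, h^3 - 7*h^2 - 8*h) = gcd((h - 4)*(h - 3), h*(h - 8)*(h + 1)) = 1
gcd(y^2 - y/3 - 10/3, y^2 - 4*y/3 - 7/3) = 1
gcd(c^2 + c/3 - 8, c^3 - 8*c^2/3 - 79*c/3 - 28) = c + 3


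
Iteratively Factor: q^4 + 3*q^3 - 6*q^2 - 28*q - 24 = (q + 2)*(q^3 + q^2 - 8*q - 12) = (q + 2)^2*(q^2 - q - 6) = (q - 3)*(q + 2)^2*(q + 2)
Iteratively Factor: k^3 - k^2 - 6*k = (k - 3)*(k^2 + 2*k) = (k - 3)*(k + 2)*(k)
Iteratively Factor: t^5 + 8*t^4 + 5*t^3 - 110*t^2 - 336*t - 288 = (t + 4)*(t^4 + 4*t^3 - 11*t^2 - 66*t - 72) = (t - 4)*(t + 4)*(t^3 + 8*t^2 + 21*t + 18) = (t - 4)*(t + 2)*(t + 4)*(t^2 + 6*t + 9) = (t - 4)*(t + 2)*(t + 3)*(t + 4)*(t + 3)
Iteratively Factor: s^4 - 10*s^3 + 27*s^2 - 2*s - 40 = (s - 5)*(s^3 - 5*s^2 + 2*s + 8) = (s - 5)*(s + 1)*(s^2 - 6*s + 8) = (s - 5)*(s - 4)*(s + 1)*(s - 2)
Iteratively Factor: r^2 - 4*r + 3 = (r - 1)*(r - 3)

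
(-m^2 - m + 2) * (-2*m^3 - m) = 2*m^5 + 2*m^4 - 3*m^3 + m^2 - 2*m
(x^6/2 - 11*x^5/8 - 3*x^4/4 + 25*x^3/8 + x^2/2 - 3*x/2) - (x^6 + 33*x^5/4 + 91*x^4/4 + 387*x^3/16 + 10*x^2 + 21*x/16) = -x^6/2 - 77*x^5/8 - 47*x^4/2 - 337*x^3/16 - 19*x^2/2 - 45*x/16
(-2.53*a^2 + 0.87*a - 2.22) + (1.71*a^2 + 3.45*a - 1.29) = -0.82*a^2 + 4.32*a - 3.51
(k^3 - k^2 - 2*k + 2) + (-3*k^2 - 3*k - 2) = k^3 - 4*k^2 - 5*k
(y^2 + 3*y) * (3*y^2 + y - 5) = 3*y^4 + 10*y^3 - 2*y^2 - 15*y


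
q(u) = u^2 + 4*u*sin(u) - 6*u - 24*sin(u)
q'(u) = 4*u*cos(u) + 2*u + 4*sin(u) - 24*cos(u) - 6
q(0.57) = -14.82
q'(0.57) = -20.99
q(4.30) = -1.08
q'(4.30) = 1.66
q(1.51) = -24.71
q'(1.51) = -0.08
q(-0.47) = 14.76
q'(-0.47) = -31.83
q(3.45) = -5.70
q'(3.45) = 9.40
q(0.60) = -15.44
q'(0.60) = -20.37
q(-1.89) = 44.88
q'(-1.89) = -3.67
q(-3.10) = 29.72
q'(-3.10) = 24.00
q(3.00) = -10.69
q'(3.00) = 12.44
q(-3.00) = 32.08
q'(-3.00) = 23.08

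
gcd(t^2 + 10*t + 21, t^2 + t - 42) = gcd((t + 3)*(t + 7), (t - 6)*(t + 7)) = t + 7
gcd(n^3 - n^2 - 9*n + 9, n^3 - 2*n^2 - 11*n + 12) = n^2 + 2*n - 3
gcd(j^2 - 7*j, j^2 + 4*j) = j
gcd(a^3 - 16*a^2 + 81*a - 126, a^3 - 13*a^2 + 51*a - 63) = a^2 - 10*a + 21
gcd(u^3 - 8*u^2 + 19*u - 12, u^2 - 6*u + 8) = u - 4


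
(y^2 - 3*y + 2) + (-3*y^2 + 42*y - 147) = -2*y^2 + 39*y - 145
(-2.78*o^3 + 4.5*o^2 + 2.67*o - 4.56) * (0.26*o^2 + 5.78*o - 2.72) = -0.7228*o^5 - 14.8984*o^4 + 34.2658*o^3 + 2.007*o^2 - 33.6192*o + 12.4032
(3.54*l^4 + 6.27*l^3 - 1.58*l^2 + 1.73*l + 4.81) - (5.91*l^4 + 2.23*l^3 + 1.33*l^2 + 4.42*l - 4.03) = -2.37*l^4 + 4.04*l^3 - 2.91*l^2 - 2.69*l + 8.84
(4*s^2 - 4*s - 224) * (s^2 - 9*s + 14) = 4*s^4 - 40*s^3 - 132*s^2 + 1960*s - 3136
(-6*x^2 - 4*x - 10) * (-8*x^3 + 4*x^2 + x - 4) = 48*x^5 + 8*x^4 + 58*x^3 - 20*x^2 + 6*x + 40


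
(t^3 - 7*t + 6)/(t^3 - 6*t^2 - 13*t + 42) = (t - 1)/(t - 7)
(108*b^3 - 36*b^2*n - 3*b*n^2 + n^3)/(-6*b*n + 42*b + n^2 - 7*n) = (-18*b^2 + 3*b*n + n^2)/(n - 7)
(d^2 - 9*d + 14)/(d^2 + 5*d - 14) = (d - 7)/(d + 7)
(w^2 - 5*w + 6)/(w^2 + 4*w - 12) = (w - 3)/(w + 6)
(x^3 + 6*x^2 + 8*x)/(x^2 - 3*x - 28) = x*(x + 2)/(x - 7)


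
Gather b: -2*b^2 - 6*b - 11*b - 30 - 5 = -2*b^2 - 17*b - 35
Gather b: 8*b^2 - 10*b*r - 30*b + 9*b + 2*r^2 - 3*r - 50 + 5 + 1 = 8*b^2 + b*(-10*r - 21) + 2*r^2 - 3*r - 44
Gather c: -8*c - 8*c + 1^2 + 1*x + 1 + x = -16*c + 2*x + 2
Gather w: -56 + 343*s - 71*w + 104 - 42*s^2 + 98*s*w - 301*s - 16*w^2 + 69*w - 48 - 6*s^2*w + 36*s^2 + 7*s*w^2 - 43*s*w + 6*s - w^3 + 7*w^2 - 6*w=-6*s^2 + 48*s - w^3 + w^2*(7*s - 9) + w*(-6*s^2 + 55*s - 8)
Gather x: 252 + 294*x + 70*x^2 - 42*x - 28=70*x^2 + 252*x + 224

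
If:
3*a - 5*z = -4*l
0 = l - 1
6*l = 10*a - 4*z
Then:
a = 23/19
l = 1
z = 29/19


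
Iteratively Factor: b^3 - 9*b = (b - 3)*(b^2 + 3*b) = (b - 3)*(b + 3)*(b)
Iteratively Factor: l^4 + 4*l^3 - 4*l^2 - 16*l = (l)*(l^3 + 4*l^2 - 4*l - 16) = l*(l - 2)*(l^2 + 6*l + 8) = l*(l - 2)*(l + 2)*(l + 4)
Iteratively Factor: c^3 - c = (c - 1)*(c^2 + c) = c*(c - 1)*(c + 1)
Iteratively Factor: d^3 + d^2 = (d)*(d^2 + d) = d^2*(d + 1)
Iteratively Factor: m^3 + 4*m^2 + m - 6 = (m - 1)*(m^2 + 5*m + 6) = (m - 1)*(m + 3)*(m + 2)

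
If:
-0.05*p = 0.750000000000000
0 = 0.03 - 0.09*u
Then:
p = -15.00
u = 0.33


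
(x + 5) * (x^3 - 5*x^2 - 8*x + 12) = x^4 - 33*x^2 - 28*x + 60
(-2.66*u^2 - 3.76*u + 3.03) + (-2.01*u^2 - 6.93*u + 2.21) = -4.67*u^2 - 10.69*u + 5.24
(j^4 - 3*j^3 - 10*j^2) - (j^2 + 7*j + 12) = j^4 - 3*j^3 - 11*j^2 - 7*j - 12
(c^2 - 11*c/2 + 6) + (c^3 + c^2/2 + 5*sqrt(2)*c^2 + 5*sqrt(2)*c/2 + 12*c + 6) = c^3 + 3*c^2/2 + 5*sqrt(2)*c^2 + 5*sqrt(2)*c/2 + 13*c/2 + 12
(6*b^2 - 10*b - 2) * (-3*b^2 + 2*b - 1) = -18*b^4 + 42*b^3 - 20*b^2 + 6*b + 2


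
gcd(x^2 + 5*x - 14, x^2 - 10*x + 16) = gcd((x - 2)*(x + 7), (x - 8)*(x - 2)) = x - 2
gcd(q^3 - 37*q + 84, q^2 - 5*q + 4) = q - 4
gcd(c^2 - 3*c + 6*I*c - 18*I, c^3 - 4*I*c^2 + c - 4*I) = 1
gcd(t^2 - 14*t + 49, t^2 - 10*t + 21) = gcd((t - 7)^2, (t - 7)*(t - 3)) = t - 7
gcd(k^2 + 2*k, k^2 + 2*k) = k^2 + 2*k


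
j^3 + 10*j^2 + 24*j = j*(j + 4)*(j + 6)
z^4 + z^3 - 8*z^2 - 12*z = z*(z - 3)*(z + 2)^2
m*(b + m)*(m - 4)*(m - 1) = b*m^3 - 5*b*m^2 + 4*b*m + m^4 - 5*m^3 + 4*m^2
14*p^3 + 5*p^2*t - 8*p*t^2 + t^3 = (-7*p + t)*(-2*p + t)*(p + t)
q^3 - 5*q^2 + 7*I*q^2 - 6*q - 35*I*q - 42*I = (q - 6)*(q + 1)*(q + 7*I)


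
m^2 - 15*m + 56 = (m - 8)*(m - 7)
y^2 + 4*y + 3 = (y + 1)*(y + 3)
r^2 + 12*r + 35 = (r + 5)*(r + 7)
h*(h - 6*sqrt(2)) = h^2 - 6*sqrt(2)*h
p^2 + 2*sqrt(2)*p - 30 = (p - 3*sqrt(2))*(p + 5*sqrt(2))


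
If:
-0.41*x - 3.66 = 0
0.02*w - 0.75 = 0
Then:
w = 37.50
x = -8.93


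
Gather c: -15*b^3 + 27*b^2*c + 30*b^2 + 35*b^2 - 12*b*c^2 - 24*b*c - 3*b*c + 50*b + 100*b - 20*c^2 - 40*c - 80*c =-15*b^3 + 65*b^2 + 150*b + c^2*(-12*b - 20) + c*(27*b^2 - 27*b - 120)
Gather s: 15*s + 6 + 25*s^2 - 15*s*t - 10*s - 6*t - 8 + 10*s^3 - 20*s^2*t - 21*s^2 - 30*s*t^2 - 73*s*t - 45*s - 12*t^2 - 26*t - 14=10*s^3 + s^2*(4 - 20*t) + s*(-30*t^2 - 88*t - 40) - 12*t^2 - 32*t - 16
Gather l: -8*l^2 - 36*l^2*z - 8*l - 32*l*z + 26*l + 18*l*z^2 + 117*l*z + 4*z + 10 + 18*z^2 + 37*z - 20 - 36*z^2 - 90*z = l^2*(-36*z - 8) + l*(18*z^2 + 85*z + 18) - 18*z^2 - 49*z - 10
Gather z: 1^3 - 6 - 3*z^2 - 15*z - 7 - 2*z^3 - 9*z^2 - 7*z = -2*z^3 - 12*z^2 - 22*z - 12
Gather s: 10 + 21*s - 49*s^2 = -49*s^2 + 21*s + 10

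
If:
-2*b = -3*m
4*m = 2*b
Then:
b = 0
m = 0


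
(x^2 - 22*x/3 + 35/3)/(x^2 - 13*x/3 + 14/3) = (x - 5)/(x - 2)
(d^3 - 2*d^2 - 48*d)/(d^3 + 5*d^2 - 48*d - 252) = d*(d - 8)/(d^2 - d - 42)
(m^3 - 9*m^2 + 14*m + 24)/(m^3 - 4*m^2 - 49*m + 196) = (m^2 - 5*m - 6)/(m^2 - 49)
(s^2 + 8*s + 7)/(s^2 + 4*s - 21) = (s + 1)/(s - 3)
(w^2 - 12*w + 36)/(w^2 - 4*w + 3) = (w^2 - 12*w + 36)/(w^2 - 4*w + 3)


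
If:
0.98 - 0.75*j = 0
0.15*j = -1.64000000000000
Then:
No Solution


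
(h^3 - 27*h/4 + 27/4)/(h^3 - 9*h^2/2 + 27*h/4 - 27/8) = 2*(h + 3)/(2*h - 3)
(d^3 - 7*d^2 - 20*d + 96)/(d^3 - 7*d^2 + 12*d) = (d^2 - 4*d - 32)/(d*(d - 4))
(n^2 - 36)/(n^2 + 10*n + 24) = (n - 6)/(n + 4)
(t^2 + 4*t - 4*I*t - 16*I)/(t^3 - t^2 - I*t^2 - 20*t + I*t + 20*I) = (t - 4*I)/(t^2 - t*(5 + I) + 5*I)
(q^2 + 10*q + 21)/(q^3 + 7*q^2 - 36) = (q + 7)/(q^2 + 4*q - 12)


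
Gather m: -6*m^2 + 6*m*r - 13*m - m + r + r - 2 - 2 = -6*m^2 + m*(6*r - 14) + 2*r - 4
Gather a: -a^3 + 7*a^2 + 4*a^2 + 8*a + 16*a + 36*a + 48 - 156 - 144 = -a^3 + 11*a^2 + 60*a - 252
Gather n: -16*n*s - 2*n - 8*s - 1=n*(-16*s - 2) - 8*s - 1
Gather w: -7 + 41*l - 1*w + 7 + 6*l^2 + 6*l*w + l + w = 6*l^2 + 6*l*w + 42*l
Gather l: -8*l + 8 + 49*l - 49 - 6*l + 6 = 35*l - 35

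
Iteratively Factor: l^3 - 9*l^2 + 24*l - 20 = (l - 2)*(l^2 - 7*l + 10) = (l - 5)*(l - 2)*(l - 2)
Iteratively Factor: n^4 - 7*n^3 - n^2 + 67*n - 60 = (n + 3)*(n^3 - 10*n^2 + 29*n - 20) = (n - 4)*(n + 3)*(n^2 - 6*n + 5) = (n - 4)*(n - 1)*(n + 3)*(n - 5)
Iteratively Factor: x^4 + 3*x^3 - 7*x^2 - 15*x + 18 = (x + 3)*(x^3 - 7*x + 6) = (x - 1)*(x + 3)*(x^2 + x - 6) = (x - 1)*(x + 3)^2*(x - 2)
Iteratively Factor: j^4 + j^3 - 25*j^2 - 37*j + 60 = (j - 1)*(j^3 + 2*j^2 - 23*j - 60) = (j - 1)*(j + 3)*(j^2 - j - 20) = (j - 1)*(j + 3)*(j + 4)*(j - 5)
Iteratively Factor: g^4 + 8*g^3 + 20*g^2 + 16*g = (g + 2)*(g^3 + 6*g^2 + 8*g) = g*(g + 2)*(g^2 + 6*g + 8) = g*(g + 2)^2*(g + 4)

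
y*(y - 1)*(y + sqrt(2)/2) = y^3 - y^2 + sqrt(2)*y^2/2 - sqrt(2)*y/2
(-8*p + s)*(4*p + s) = -32*p^2 - 4*p*s + s^2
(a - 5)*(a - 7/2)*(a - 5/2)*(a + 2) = a^4 - 9*a^3 + 67*a^2/4 + 135*a/4 - 175/2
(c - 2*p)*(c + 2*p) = c^2 - 4*p^2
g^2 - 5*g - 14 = (g - 7)*(g + 2)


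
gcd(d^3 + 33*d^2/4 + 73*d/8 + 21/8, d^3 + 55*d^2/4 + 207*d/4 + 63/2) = d^2 + 31*d/4 + 21/4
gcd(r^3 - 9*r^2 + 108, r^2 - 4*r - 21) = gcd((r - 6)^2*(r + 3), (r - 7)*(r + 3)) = r + 3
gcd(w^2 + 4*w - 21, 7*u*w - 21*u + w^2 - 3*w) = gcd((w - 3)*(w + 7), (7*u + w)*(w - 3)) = w - 3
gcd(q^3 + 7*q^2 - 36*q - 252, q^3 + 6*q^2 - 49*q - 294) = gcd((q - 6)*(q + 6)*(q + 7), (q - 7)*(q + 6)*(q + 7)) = q^2 + 13*q + 42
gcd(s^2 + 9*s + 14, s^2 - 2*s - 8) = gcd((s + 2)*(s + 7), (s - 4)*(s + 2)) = s + 2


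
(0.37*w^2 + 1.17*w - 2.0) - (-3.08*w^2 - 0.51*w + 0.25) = 3.45*w^2 + 1.68*w - 2.25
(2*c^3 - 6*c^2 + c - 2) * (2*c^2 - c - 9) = 4*c^5 - 14*c^4 - 10*c^3 + 49*c^2 - 7*c + 18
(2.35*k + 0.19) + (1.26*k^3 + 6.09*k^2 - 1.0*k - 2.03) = 1.26*k^3 + 6.09*k^2 + 1.35*k - 1.84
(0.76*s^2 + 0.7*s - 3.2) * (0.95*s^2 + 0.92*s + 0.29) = 0.722*s^4 + 1.3642*s^3 - 2.1756*s^2 - 2.741*s - 0.928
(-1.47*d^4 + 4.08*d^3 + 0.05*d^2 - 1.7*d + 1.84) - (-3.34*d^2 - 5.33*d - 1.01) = -1.47*d^4 + 4.08*d^3 + 3.39*d^2 + 3.63*d + 2.85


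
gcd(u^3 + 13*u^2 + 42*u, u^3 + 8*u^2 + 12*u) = u^2 + 6*u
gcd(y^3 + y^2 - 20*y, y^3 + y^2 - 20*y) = y^3 + y^2 - 20*y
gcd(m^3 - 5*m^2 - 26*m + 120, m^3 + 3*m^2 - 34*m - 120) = m^2 - m - 30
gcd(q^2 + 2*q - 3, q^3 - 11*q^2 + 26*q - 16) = q - 1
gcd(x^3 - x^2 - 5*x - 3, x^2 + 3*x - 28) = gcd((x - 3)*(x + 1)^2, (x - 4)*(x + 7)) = 1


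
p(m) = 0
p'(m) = 0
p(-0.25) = 0.00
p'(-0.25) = 0.00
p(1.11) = 0.00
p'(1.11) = 0.00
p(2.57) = 0.00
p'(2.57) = 0.00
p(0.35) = 0.00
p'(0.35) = 0.00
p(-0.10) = 0.00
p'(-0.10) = 0.00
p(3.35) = 0.00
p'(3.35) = 0.00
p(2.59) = 0.00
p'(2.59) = 0.00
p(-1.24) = 0.00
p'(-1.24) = 0.00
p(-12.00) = 0.00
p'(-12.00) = 0.00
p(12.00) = 0.00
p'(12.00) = 0.00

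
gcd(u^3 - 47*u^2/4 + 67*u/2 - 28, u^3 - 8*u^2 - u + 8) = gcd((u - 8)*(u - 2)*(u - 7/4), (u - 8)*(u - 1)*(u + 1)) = u - 8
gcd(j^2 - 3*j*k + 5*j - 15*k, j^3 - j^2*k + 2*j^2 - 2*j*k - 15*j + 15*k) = j + 5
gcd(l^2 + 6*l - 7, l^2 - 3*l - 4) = 1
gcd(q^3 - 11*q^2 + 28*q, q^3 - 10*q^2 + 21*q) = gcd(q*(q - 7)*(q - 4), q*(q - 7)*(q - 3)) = q^2 - 7*q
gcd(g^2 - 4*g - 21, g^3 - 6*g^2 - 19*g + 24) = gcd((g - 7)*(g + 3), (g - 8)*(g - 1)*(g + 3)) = g + 3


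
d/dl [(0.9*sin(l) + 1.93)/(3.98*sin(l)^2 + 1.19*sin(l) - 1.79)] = (-15.3628*sin(l) + 1.791*cos(2*l) - 5.6987)*cos(l)/(3.98*sin(l)^2 + 1.19*sin(l) - 1.79)^2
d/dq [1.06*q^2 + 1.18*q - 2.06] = 2.12*q + 1.18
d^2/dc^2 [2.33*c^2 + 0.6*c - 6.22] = 4.66000000000000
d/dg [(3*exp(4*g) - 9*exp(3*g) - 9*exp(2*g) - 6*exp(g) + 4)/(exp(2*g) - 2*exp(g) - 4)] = (6*exp(5*g) - 27*exp(4*g) - 12*exp(3*g) + 132*exp(2*g) + 64*exp(g) + 32)*exp(g)/(exp(4*g) - 4*exp(3*g) - 4*exp(2*g) + 16*exp(g) + 16)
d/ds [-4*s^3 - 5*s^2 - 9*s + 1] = -12*s^2 - 10*s - 9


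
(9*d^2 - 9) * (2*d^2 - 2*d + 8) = 18*d^4 - 18*d^3 + 54*d^2 + 18*d - 72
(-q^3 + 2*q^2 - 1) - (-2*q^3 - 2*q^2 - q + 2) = q^3 + 4*q^2 + q - 3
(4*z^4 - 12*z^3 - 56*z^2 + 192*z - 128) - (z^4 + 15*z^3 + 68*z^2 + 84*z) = 3*z^4 - 27*z^3 - 124*z^2 + 108*z - 128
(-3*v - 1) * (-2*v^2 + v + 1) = 6*v^3 - v^2 - 4*v - 1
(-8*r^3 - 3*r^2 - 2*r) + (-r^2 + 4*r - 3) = -8*r^3 - 4*r^2 + 2*r - 3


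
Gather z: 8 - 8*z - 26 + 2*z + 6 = -6*z - 12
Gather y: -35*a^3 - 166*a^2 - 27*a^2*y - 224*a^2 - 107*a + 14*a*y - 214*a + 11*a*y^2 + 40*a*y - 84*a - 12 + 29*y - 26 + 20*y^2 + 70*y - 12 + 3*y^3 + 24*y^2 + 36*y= -35*a^3 - 390*a^2 - 405*a + 3*y^3 + y^2*(11*a + 44) + y*(-27*a^2 + 54*a + 135) - 50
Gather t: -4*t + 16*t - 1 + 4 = 12*t + 3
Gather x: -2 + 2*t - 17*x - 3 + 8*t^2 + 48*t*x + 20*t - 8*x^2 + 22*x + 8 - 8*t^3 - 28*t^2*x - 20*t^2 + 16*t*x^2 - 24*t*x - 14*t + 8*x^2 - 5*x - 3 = -8*t^3 - 12*t^2 + 16*t*x^2 + 8*t + x*(-28*t^2 + 24*t)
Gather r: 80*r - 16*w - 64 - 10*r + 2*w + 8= 70*r - 14*w - 56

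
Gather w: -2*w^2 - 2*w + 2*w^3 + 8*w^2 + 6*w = 2*w^3 + 6*w^2 + 4*w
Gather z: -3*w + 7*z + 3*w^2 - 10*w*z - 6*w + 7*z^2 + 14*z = 3*w^2 - 9*w + 7*z^2 + z*(21 - 10*w)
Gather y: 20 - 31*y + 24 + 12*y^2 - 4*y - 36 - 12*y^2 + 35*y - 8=0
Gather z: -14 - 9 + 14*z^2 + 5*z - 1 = 14*z^2 + 5*z - 24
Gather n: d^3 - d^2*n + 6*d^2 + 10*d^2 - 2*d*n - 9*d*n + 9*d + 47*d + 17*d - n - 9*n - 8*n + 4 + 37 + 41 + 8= d^3 + 16*d^2 + 73*d + n*(-d^2 - 11*d - 18) + 90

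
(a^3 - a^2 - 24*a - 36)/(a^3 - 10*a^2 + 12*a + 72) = (a + 3)/(a - 6)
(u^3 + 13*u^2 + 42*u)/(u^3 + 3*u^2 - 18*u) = (u + 7)/(u - 3)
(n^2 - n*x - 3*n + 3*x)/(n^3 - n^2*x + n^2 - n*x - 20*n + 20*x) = (n - 3)/(n^2 + n - 20)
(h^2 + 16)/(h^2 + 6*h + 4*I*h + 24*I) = (h - 4*I)/(h + 6)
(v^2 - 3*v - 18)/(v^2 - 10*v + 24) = (v + 3)/(v - 4)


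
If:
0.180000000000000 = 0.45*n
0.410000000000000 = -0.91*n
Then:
No Solution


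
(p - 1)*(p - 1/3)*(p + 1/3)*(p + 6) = p^4 + 5*p^3 - 55*p^2/9 - 5*p/9 + 2/3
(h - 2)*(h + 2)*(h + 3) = h^3 + 3*h^2 - 4*h - 12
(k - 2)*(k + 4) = k^2 + 2*k - 8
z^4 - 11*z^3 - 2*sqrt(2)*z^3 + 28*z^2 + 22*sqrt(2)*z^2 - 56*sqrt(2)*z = z*(z - 7)*(z - 4)*(z - 2*sqrt(2))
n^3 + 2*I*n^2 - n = n*(n + I)^2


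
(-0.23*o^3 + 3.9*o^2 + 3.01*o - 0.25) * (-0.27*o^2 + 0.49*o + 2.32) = 0.0621*o^5 - 1.1657*o^4 + 0.5647*o^3 + 10.5904*o^2 + 6.8607*o - 0.58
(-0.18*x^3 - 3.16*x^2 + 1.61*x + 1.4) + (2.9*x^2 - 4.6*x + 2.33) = -0.18*x^3 - 0.26*x^2 - 2.99*x + 3.73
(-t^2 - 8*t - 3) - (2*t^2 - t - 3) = -3*t^2 - 7*t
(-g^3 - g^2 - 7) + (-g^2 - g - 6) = -g^3 - 2*g^2 - g - 13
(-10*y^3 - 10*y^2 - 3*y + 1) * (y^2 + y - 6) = -10*y^5 - 20*y^4 + 47*y^3 + 58*y^2 + 19*y - 6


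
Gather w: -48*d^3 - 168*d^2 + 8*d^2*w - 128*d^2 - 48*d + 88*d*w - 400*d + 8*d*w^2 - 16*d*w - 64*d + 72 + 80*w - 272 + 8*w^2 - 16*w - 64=-48*d^3 - 296*d^2 - 512*d + w^2*(8*d + 8) + w*(8*d^2 + 72*d + 64) - 264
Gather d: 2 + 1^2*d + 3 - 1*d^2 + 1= -d^2 + d + 6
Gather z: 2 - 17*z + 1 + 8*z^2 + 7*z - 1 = 8*z^2 - 10*z + 2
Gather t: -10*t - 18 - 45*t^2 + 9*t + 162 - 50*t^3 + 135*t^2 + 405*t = -50*t^3 + 90*t^2 + 404*t + 144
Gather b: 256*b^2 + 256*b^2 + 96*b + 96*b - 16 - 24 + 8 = 512*b^2 + 192*b - 32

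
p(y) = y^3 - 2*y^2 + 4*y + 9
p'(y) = 3*y^2 - 4*y + 4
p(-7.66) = -588.45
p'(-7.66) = 210.67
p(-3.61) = -78.55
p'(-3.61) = 57.54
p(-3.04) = -49.74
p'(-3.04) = 43.88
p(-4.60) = -149.06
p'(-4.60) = 85.88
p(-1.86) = -11.79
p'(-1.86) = 21.82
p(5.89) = 167.51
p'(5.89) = 84.52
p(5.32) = 124.24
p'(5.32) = 67.63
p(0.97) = 11.91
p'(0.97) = 2.94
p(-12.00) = -2055.00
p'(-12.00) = 484.00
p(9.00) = 612.00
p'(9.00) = 211.00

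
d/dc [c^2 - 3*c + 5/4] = 2*c - 3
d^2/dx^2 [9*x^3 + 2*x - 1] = 54*x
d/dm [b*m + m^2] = b + 2*m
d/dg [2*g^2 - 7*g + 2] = 4*g - 7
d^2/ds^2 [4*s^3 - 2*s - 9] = 24*s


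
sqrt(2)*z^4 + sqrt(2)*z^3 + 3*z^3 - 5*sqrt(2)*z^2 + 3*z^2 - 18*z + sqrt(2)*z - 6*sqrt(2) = (z - 2)*(z + 3)*(z + sqrt(2))*(sqrt(2)*z + 1)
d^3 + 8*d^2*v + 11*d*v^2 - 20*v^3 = (d - v)*(d + 4*v)*(d + 5*v)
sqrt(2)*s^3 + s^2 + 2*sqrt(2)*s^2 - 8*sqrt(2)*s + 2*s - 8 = (s - 2)*(s + 4)*(sqrt(2)*s + 1)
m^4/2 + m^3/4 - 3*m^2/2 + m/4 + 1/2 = (m/2 + 1)*(m - 1)^2*(m + 1/2)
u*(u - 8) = u^2 - 8*u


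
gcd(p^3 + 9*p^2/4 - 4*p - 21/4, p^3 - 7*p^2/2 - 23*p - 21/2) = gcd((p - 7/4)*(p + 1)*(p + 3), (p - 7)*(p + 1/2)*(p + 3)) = p + 3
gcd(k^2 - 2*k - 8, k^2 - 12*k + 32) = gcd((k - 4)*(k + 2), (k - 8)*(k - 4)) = k - 4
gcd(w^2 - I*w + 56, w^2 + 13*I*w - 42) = w + 7*I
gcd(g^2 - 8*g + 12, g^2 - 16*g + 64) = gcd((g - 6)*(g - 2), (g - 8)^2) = 1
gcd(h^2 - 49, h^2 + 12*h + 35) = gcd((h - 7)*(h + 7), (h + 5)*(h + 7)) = h + 7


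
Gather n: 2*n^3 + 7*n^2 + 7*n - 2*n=2*n^3 + 7*n^2 + 5*n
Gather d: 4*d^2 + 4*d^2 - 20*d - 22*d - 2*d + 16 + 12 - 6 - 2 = 8*d^2 - 44*d + 20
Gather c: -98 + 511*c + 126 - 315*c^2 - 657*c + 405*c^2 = 90*c^2 - 146*c + 28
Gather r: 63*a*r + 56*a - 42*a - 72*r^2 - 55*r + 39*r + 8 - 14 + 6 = 14*a - 72*r^2 + r*(63*a - 16)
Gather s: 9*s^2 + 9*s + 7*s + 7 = 9*s^2 + 16*s + 7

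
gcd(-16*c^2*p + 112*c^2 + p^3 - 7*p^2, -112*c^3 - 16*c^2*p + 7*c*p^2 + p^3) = -16*c^2 + p^2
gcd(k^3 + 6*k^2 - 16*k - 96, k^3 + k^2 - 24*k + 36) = k + 6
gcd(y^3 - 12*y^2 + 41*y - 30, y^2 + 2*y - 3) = y - 1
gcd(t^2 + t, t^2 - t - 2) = t + 1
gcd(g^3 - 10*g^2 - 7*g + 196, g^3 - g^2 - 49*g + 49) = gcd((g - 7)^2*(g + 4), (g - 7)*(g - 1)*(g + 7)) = g - 7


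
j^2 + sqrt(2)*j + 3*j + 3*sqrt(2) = (j + 3)*(j + sqrt(2))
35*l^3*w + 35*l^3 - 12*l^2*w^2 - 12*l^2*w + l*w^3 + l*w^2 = (-7*l + w)*(-5*l + w)*(l*w + l)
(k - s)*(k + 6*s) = k^2 + 5*k*s - 6*s^2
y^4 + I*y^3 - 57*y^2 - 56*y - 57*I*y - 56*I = (y - 8)*(y + 1)*(y + 7)*(y + I)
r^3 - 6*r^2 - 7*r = r*(r - 7)*(r + 1)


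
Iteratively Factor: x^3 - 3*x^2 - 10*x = (x + 2)*(x^2 - 5*x) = x*(x + 2)*(x - 5)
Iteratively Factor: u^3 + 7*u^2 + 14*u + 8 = (u + 1)*(u^2 + 6*u + 8) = (u + 1)*(u + 2)*(u + 4)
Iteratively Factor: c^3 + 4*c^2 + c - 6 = (c - 1)*(c^2 + 5*c + 6) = (c - 1)*(c + 3)*(c + 2)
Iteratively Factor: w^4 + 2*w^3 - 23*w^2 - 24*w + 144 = (w + 4)*(w^3 - 2*w^2 - 15*w + 36) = (w - 3)*(w + 4)*(w^2 + w - 12) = (w - 3)^2*(w + 4)*(w + 4)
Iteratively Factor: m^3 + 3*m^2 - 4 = (m + 2)*(m^2 + m - 2) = (m - 1)*(m + 2)*(m + 2)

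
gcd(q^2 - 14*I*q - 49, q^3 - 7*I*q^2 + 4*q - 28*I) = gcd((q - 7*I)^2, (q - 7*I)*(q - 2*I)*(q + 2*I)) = q - 7*I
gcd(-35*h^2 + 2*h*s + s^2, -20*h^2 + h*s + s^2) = 1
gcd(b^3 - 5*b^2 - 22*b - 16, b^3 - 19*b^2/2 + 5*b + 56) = b^2 - 6*b - 16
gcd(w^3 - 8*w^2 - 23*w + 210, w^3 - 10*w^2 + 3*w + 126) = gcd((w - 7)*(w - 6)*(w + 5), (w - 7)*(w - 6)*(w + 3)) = w^2 - 13*w + 42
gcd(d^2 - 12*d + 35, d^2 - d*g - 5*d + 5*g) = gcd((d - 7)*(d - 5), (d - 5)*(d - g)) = d - 5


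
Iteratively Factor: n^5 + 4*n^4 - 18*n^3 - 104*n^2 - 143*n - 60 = (n + 4)*(n^4 - 18*n^2 - 32*n - 15) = (n + 1)*(n + 4)*(n^3 - n^2 - 17*n - 15) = (n - 5)*(n + 1)*(n + 4)*(n^2 + 4*n + 3) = (n - 5)*(n + 1)*(n + 3)*(n + 4)*(n + 1)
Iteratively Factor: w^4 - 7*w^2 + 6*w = (w - 1)*(w^3 + w^2 - 6*w) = (w - 1)*(w + 3)*(w^2 - 2*w) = (w - 2)*(w - 1)*(w + 3)*(w)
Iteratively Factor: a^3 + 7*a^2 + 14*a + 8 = (a + 1)*(a^2 + 6*a + 8) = (a + 1)*(a + 4)*(a + 2)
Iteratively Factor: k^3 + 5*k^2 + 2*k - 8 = (k - 1)*(k^2 + 6*k + 8) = (k - 1)*(k + 2)*(k + 4)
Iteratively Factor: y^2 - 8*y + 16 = (y - 4)*(y - 4)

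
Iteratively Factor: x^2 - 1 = (x + 1)*(x - 1)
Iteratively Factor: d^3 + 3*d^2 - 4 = (d - 1)*(d^2 + 4*d + 4) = (d - 1)*(d + 2)*(d + 2)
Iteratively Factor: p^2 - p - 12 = (p + 3)*(p - 4)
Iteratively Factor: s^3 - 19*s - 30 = (s - 5)*(s^2 + 5*s + 6) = (s - 5)*(s + 2)*(s + 3)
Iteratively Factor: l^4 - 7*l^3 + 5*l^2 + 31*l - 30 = (l - 5)*(l^3 - 2*l^2 - 5*l + 6) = (l - 5)*(l - 3)*(l^2 + l - 2) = (l - 5)*(l - 3)*(l + 2)*(l - 1)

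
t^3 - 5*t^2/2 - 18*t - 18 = (t - 6)*(t + 3/2)*(t + 2)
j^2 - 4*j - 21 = (j - 7)*(j + 3)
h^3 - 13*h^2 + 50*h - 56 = (h - 7)*(h - 4)*(h - 2)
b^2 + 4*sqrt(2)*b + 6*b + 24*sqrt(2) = (b + 6)*(b + 4*sqrt(2))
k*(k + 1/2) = k^2 + k/2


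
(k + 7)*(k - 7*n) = k^2 - 7*k*n + 7*k - 49*n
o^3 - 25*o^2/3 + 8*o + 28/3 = (o - 7)*(o - 2)*(o + 2/3)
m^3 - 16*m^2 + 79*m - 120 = (m - 8)*(m - 5)*(m - 3)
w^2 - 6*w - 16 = (w - 8)*(w + 2)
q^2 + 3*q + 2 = (q + 1)*(q + 2)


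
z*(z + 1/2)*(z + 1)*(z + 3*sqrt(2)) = z^4 + 3*z^3/2 + 3*sqrt(2)*z^3 + z^2/2 + 9*sqrt(2)*z^2/2 + 3*sqrt(2)*z/2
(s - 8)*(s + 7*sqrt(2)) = s^2 - 8*s + 7*sqrt(2)*s - 56*sqrt(2)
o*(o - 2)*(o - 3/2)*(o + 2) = o^4 - 3*o^3/2 - 4*o^2 + 6*o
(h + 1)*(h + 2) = h^2 + 3*h + 2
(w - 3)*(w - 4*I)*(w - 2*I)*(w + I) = w^4 - 3*w^3 - 5*I*w^3 - 2*w^2 + 15*I*w^2 + 6*w - 8*I*w + 24*I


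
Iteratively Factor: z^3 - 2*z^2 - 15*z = (z)*(z^2 - 2*z - 15) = z*(z + 3)*(z - 5)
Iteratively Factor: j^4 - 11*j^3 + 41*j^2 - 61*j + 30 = (j - 1)*(j^3 - 10*j^2 + 31*j - 30) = (j - 5)*(j - 1)*(j^2 - 5*j + 6) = (j - 5)*(j - 2)*(j - 1)*(j - 3)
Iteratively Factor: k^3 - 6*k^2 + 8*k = (k - 2)*(k^2 - 4*k) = (k - 4)*(k - 2)*(k)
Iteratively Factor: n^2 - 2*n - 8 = (n - 4)*(n + 2)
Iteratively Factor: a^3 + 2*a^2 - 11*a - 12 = (a + 4)*(a^2 - 2*a - 3) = (a - 3)*(a + 4)*(a + 1)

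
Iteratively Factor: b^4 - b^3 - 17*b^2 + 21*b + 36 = (b - 3)*(b^3 + 2*b^2 - 11*b - 12) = (b - 3)*(b + 1)*(b^2 + b - 12) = (b - 3)^2*(b + 1)*(b + 4)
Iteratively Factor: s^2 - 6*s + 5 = (s - 5)*(s - 1)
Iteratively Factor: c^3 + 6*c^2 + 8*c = (c + 4)*(c^2 + 2*c) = (c + 2)*(c + 4)*(c)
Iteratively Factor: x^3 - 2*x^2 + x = (x)*(x^2 - 2*x + 1) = x*(x - 1)*(x - 1)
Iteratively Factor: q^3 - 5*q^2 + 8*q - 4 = (q - 2)*(q^2 - 3*q + 2) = (q - 2)*(q - 1)*(q - 2)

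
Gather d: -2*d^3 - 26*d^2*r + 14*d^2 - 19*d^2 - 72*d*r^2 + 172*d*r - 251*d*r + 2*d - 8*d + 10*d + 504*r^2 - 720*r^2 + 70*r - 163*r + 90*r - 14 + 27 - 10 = -2*d^3 + d^2*(-26*r - 5) + d*(-72*r^2 - 79*r + 4) - 216*r^2 - 3*r + 3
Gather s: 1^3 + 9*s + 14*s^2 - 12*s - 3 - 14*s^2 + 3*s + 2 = 0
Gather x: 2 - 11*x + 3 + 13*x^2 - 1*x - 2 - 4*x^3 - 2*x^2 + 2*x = -4*x^3 + 11*x^2 - 10*x + 3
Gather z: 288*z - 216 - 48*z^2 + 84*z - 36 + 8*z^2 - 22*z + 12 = -40*z^2 + 350*z - 240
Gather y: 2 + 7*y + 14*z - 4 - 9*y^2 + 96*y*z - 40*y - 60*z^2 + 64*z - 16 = -9*y^2 + y*(96*z - 33) - 60*z^2 + 78*z - 18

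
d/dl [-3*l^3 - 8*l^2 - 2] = l*(-9*l - 16)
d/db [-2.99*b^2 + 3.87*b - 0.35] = 3.87 - 5.98*b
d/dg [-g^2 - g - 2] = -2*g - 1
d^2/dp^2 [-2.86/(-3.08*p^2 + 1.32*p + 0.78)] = (54.262208*p^2 - 23.255232*p - 2.86*(6.16*p - 1.32)*(12.32*p - 2.64) - 13.741728)/(-3.08*p^2 + 1.32*p + 0.78)^3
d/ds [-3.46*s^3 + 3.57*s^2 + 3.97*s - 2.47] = -10.38*s^2 + 7.14*s + 3.97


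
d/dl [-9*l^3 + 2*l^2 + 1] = l*(4 - 27*l)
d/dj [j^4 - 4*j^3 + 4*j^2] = 4*j*(j^2 - 3*j + 2)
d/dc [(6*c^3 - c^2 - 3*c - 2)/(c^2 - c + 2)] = 2*(3*c^4 - 6*c^3 + 20*c^2 - 4)/(c^4 - 2*c^3 + 5*c^2 - 4*c + 4)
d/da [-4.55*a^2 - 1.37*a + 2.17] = -9.1*a - 1.37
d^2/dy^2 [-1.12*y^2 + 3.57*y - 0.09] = -2.24000000000000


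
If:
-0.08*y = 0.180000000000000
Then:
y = -2.25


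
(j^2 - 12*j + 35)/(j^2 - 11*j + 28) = (j - 5)/(j - 4)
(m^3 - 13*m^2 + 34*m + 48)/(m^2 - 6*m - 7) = (m^2 - 14*m + 48)/(m - 7)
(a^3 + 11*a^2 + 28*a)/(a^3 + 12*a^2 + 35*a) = (a + 4)/(a + 5)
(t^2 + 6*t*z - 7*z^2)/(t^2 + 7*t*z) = (t - z)/t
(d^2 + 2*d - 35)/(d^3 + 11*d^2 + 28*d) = (d - 5)/(d*(d + 4))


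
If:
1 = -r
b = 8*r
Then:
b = -8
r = -1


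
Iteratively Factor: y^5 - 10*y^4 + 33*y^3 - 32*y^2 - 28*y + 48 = (y - 3)*(y^4 - 7*y^3 + 12*y^2 + 4*y - 16) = (y - 3)*(y - 2)*(y^3 - 5*y^2 + 2*y + 8) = (y - 3)*(y - 2)^2*(y^2 - 3*y - 4) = (y - 3)*(y - 2)^2*(y + 1)*(y - 4)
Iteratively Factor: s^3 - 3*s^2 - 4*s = (s)*(s^2 - 3*s - 4) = s*(s - 4)*(s + 1)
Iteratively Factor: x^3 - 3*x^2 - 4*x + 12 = (x - 3)*(x^2 - 4) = (x - 3)*(x - 2)*(x + 2)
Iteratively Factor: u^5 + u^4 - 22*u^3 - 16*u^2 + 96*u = (u + 4)*(u^4 - 3*u^3 - 10*u^2 + 24*u) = (u - 4)*(u + 4)*(u^3 + u^2 - 6*u) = (u - 4)*(u + 3)*(u + 4)*(u^2 - 2*u) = u*(u - 4)*(u + 3)*(u + 4)*(u - 2)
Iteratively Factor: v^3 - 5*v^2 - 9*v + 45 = (v - 3)*(v^2 - 2*v - 15) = (v - 3)*(v + 3)*(v - 5)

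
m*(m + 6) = m^2 + 6*m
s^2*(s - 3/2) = s^3 - 3*s^2/2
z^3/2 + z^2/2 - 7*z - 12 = (z/2 + 1)*(z - 4)*(z + 3)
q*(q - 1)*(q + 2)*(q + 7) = q^4 + 8*q^3 + 5*q^2 - 14*q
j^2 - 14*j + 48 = (j - 8)*(j - 6)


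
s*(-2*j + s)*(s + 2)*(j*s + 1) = -2*j^2*s^3 - 4*j^2*s^2 + j*s^4 + 2*j*s^3 - 2*j*s^2 - 4*j*s + s^3 + 2*s^2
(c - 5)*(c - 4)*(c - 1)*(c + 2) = c^4 - 8*c^3 + 9*c^2 + 38*c - 40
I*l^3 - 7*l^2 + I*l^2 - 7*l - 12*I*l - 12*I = (l + 3*I)*(l + 4*I)*(I*l + I)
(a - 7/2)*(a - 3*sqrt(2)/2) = a^2 - 7*a/2 - 3*sqrt(2)*a/2 + 21*sqrt(2)/4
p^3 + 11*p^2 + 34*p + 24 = (p + 1)*(p + 4)*(p + 6)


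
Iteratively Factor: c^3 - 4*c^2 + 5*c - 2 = (c - 1)*(c^2 - 3*c + 2) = (c - 1)^2*(c - 2)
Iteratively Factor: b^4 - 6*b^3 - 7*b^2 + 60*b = (b)*(b^3 - 6*b^2 - 7*b + 60) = b*(b - 5)*(b^2 - b - 12) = b*(b - 5)*(b + 3)*(b - 4)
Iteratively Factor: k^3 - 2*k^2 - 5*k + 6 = (k + 2)*(k^2 - 4*k + 3) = (k - 1)*(k + 2)*(k - 3)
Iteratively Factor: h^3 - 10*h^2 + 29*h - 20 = (h - 4)*(h^2 - 6*h + 5) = (h - 5)*(h - 4)*(h - 1)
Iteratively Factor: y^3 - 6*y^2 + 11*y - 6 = (y - 2)*(y^2 - 4*y + 3) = (y - 3)*(y - 2)*(y - 1)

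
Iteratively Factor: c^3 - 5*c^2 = (c - 5)*(c^2) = c*(c - 5)*(c)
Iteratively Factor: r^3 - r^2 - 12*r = (r + 3)*(r^2 - 4*r) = (r - 4)*(r + 3)*(r)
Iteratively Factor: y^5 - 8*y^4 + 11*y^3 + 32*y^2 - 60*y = (y - 2)*(y^4 - 6*y^3 - y^2 + 30*y) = (y - 3)*(y - 2)*(y^3 - 3*y^2 - 10*y) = (y - 3)*(y - 2)*(y + 2)*(y^2 - 5*y) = y*(y - 3)*(y - 2)*(y + 2)*(y - 5)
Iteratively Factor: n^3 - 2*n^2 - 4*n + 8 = (n - 2)*(n^2 - 4) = (n - 2)*(n + 2)*(n - 2)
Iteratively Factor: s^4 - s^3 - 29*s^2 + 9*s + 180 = (s - 3)*(s^3 + 2*s^2 - 23*s - 60) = (s - 3)*(s + 4)*(s^2 - 2*s - 15) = (s - 5)*(s - 3)*(s + 4)*(s + 3)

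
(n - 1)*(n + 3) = n^2 + 2*n - 3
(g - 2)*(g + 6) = g^2 + 4*g - 12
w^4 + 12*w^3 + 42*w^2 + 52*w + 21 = (w + 1)^2*(w + 3)*(w + 7)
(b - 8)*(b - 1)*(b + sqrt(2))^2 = b^4 - 9*b^3 + 2*sqrt(2)*b^3 - 18*sqrt(2)*b^2 + 10*b^2 - 18*b + 16*sqrt(2)*b + 16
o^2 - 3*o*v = o*(o - 3*v)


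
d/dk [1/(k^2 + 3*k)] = (-2*k - 3)/(k^2*(k + 3)^2)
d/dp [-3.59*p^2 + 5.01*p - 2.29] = 5.01 - 7.18*p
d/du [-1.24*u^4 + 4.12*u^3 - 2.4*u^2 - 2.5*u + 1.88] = -4.96*u^3 + 12.36*u^2 - 4.8*u - 2.5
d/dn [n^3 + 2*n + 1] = 3*n^2 + 2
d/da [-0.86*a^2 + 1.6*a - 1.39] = 1.6 - 1.72*a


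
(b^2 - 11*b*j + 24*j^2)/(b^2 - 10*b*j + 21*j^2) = (b - 8*j)/(b - 7*j)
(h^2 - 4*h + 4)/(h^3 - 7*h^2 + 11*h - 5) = (h^2 - 4*h + 4)/(h^3 - 7*h^2 + 11*h - 5)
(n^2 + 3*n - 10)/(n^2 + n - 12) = (n^2 + 3*n - 10)/(n^2 + n - 12)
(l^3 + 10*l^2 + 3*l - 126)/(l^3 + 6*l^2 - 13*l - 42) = (l + 6)/(l + 2)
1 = 1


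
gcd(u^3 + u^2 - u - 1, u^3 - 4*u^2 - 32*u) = 1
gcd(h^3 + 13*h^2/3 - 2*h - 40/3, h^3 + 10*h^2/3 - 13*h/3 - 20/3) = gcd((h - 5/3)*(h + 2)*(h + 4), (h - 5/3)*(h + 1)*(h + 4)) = h^2 + 7*h/3 - 20/3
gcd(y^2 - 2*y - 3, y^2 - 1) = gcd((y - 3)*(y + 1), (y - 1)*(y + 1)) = y + 1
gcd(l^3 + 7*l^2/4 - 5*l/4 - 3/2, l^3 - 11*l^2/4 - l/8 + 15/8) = l^2 - l/4 - 3/4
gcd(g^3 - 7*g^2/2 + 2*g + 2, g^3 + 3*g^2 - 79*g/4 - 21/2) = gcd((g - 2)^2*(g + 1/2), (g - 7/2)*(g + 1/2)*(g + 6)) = g + 1/2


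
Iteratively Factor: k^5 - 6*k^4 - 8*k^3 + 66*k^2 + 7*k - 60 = (k - 4)*(k^4 - 2*k^3 - 16*k^2 + 2*k + 15) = (k - 5)*(k - 4)*(k^3 + 3*k^2 - k - 3) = (k - 5)*(k - 4)*(k + 3)*(k^2 - 1) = (k - 5)*(k - 4)*(k - 1)*(k + 3)*(k + 1)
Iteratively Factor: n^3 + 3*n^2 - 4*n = (n - 1)*(n^2 + 4*n) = n*(n - 1)*(n + 4)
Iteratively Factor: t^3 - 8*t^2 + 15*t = (t)*(t^2 - 8*t + 15) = t*(t - 5)*(t - 3)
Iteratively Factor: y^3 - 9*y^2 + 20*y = (y - 5)*(y^2 - 4*y) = (y - 5)*(y - 4)*(y)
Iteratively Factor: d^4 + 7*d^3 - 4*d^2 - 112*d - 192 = (d + 4)*(d^3 + 3*d^2 - 16*d - 48) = (d - 4)*(d + 4)*(d^2 + 7*d + 12) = (d - 4)*(d + 3)*(d + 4)*(d + 4)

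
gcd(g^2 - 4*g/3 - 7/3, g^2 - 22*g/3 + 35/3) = g - 7/3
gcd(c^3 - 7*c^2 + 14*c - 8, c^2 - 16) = c - 4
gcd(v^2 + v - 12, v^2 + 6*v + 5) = 1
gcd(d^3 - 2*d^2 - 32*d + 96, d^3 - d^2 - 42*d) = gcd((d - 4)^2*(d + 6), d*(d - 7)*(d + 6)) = d + 6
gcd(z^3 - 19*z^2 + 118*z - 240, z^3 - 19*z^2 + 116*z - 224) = z - 8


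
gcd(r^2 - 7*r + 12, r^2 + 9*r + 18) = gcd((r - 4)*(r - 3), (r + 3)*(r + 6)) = 1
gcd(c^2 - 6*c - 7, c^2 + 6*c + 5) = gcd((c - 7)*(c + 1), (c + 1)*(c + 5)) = c + 1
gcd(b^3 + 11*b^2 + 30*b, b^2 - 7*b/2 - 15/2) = 1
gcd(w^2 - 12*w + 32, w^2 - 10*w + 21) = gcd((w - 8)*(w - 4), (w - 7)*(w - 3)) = 1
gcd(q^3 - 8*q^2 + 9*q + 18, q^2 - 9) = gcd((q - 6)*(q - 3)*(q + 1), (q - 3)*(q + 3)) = q - 3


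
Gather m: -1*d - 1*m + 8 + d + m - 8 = 0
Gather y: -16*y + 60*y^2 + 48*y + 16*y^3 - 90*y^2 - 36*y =16*y^3 - 30*y^2 - 4*y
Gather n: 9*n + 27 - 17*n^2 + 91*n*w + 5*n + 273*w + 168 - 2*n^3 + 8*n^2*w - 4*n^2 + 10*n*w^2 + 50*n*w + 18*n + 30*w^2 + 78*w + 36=-2*n^3 + n^2*(8*w - 21) + n*(10*w^2 + 141*w + 32) + 30*w^2 + 351*w + 231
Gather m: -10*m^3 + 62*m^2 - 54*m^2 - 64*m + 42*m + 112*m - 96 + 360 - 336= -10*m^3 + 8*m^2 + 90*m - 72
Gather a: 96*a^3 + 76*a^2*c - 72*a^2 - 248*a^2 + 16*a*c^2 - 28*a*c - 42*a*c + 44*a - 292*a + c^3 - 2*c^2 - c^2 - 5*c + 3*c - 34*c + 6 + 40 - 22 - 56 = 96*a^3 + a^2*(76*c - 320) + a*(16*c^2 - 70*c - 248) + c^3 - 3*c^2 - 36*c - 32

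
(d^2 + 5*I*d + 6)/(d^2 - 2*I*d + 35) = (d^2 + 5*I*d + 6)/(d^2 - 2*I*d + 35)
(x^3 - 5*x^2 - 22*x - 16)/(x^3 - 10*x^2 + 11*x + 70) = (x^2 - 7*x - 8)/(x^2 - 12*x + 35)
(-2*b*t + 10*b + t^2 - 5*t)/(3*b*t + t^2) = (-2*b*t + 10*b + t^2 - 5*t)/(t*(3*b + t))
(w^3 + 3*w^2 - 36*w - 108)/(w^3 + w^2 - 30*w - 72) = (w + 6)/(w + 4)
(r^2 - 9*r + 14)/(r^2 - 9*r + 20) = (r^2 - 9*r + 14)/(r^2 - 9*r + 20)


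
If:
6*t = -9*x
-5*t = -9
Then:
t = 9/5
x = -6/5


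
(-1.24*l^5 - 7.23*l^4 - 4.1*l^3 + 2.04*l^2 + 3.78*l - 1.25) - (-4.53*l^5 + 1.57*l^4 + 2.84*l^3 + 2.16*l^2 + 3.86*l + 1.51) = 3.29*l^5 - 8.8*l^4 - 6.94*l^3 - 0.12*l^2 - 0.0800000000000001*l - 2.76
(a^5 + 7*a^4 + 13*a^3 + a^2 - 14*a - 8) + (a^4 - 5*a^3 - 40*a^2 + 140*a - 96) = a^5 + 8*a^4 + 8*a^3 - 39*a^2 + 126*a - 104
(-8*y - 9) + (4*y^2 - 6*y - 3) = 4*y^2 - 14*y - 12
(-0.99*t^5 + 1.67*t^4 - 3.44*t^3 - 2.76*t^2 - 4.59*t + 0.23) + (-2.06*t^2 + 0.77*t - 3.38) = -0.99*t^5 + 1.67*t^4 - 3.44*t^3 - 4.82*t^2 - 3.82*t - 3.15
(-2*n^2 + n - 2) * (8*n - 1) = -16*n^3 + 10*n^2 - 17*n + 2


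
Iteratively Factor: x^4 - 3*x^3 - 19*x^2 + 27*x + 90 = (x - 5)*(x^3 + 2*x^2 - 9*x - 18) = (x - 5)*(x - 3)*(x^2 + 5*x + 6) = (x - 5)*(x - 3)*(x + 3)*(x + 2)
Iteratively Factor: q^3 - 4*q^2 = (q - 4)*(q^2) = q*(q - 4)*(q)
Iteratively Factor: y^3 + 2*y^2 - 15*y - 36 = (y + 3)*(y^2 - y - 12) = (y + 3)^2*(y - 4)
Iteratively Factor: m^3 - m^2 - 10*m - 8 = (m + 1)*(m^2 - 2*m - 8) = (m - 4)*(m + 1)*(m + 2)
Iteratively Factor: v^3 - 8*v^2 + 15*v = (v - 3)*(v^2 - 5*v) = v*(v - 3)*(v - 5)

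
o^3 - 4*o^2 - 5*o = o*(o - 5)*(o + 1)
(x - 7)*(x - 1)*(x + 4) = x^3 - 4*x^2 - 25*x + 28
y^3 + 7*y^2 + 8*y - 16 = (y - 1)*(y + 4)^2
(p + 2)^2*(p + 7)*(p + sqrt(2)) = p^4 + sqrt(2)*p^3 + 11*p^3 + 11*sqrt(2)*p^2 + 32*p^2 + 28*p + 32*sqrt(2)*p + 28*sqrt(2)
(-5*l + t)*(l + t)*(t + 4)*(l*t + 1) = -5*l^3*t^2 - 20*l^3*t - 4*l^2*t^3 - 16*l^2*t^2 - 5*l^2*t - 20*l^2 + l*t^4 + 4*l*t^3 - 4*l*t^2 - 16*l*t + t^3 + 4*t^2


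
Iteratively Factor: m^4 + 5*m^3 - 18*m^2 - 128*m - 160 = (m + 4)*(m^3 + m^2 - 22*m - 40) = (m - 5)*(m + 4)*(m^2 + 6*m + 8) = (m - 5)*(m + 4)^2*(m + 2)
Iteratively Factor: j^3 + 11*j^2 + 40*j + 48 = (j + 4)*(j^2 + 7*j + 12) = (j + 3)*(j + 4)*(j + 4)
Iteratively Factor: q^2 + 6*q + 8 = (q + 2)*(q + 4)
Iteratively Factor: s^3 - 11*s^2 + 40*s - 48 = (s - 4)*(s^2 - 7*s + 12) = (s - 4)*(s - 3)*(s - 4)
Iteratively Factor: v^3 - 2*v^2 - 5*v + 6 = (v - 1)*(v^2 - v - 6) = (v - 1)*(v + 2)*(v - 3)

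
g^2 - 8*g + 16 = (g - 4)^2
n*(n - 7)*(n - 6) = n^3 - 13*n^2 + 42*n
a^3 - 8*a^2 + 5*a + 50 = (a - 5)^2*(a + 2)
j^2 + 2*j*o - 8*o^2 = (j - 2*o)*(j + 4*o)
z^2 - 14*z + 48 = (z - 8)*(z - 6)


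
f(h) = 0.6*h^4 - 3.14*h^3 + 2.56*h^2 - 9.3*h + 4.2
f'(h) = 2.4*h^3 - 9.42*h^2 + 5.12*h - 9.3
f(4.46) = -27.52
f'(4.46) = 39.08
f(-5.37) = 1113.15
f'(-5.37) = -680.09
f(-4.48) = 621.27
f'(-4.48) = -437.10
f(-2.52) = 118.34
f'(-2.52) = -120.43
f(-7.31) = 3148.77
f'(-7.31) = -1487.58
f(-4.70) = 723.25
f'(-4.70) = -490.63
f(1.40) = -10.11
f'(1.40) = -14.01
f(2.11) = -21.63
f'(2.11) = -17.89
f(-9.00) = 6520.92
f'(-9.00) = -2568.00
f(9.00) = 1775.40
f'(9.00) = 1023.36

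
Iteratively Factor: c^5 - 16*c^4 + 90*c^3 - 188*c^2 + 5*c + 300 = (c + 1)*(c^4 - 17*c^3 + 107*c^2 - 295*c + 300) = (c - 4)*(c + 1)*(c^3 - 13*c^2 + 55*c - 75) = (c - 5)*(c - 4)*(c + 1)*(c^2 - 8*c + 15) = (c - 5)*(c - 4)*(c - 3)*(c + 1)*(c - 5)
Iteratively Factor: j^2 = (j)*(j)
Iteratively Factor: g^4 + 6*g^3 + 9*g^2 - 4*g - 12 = (g + 3)*(g^3 + 3*g^2 - 4) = (g + 2)*(g + 3)*(g^2 + g - 2) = (g - 1)*(g + 2)*(g + 3)*(g + 2)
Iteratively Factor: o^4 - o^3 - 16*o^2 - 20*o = (o - 5)*(o^3 + 4*o^2 + 4*o) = o*(o - 5)*(o^2 + 4*o + 4) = o*(o - 5)*(o + 2)*(o + 2)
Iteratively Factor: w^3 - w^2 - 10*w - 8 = (w + 2)*(w^2 - 3*w - 4) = (w - 4)*(w + 2)*(w + 1)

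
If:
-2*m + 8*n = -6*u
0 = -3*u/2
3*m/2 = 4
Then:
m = 8/3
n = 2/3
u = 0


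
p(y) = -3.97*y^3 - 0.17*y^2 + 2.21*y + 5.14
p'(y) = -11.91*y^2 - 0.34*y + 2.21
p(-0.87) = 5.70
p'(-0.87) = -6.51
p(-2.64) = 71.17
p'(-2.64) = -79.90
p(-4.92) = 462.96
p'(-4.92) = -284.42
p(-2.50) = 60.58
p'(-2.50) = -71.38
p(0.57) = 5.61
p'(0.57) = -1.85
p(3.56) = -168.27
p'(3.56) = -149.94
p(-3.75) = 203.82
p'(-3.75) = -164.00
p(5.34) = -592.43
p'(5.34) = -339.23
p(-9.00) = 2865.61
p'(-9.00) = -959.44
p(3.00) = -96.95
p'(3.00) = -106.00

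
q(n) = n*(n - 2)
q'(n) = 2*n - 2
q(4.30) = 9.89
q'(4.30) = 6.60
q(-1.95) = 7.70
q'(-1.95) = -5.90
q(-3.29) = 17.40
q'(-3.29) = -8.58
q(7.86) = 46.06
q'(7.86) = 13.72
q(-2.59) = 11.89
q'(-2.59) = -7.18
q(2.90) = 2.61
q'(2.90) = 3.80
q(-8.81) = 95.24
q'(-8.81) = -19.62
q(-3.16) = 16.31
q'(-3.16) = -8.32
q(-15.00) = 255.00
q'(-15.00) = -32.00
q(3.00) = 3.00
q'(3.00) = 4.00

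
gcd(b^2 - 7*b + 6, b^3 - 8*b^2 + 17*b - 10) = b - 1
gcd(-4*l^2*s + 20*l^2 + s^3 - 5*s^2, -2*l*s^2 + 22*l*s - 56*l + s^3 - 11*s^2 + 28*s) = -2*l + s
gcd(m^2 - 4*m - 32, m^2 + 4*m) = m + 4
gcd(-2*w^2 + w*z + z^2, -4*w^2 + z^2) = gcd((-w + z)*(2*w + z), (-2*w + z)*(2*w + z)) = 2*w + z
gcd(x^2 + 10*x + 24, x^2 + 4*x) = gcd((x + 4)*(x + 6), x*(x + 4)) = x + 4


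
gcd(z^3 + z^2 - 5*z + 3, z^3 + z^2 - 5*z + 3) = z^3 + z^2 - 5*z + 3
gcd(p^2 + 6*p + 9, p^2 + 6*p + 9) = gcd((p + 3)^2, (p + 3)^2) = p^2 + 6*p + 9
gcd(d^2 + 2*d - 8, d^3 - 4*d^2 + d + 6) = d - 2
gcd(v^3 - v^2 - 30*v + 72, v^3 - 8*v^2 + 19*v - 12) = v^2 - 7*v + 12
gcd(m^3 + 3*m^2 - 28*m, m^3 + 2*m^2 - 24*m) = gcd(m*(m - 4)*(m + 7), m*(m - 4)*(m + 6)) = m^2 - 4*m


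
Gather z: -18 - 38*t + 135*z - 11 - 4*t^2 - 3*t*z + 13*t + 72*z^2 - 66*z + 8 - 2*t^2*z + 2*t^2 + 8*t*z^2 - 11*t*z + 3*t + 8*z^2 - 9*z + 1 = -2*t^2 - 22*t + z^2*(8*t + 80) + z*(-2*t^2 - 14*t + 60) - 20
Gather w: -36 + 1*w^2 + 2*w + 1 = w^2 + 2*w - 35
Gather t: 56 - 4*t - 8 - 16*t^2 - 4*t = -16*t^2 - 8*t + 48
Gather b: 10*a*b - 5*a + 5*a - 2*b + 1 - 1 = b*(10*a - 2)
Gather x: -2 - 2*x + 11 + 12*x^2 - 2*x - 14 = 12*x^2 - 4*x - 5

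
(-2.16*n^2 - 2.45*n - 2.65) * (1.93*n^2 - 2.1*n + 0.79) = -4.1688*n^4 - 0.1925*n^3 - 1.6759*n^2 + 3.6295*n - 2.0935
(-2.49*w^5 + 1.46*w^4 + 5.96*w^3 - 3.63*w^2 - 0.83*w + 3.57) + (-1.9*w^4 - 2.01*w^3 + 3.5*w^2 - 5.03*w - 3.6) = -2.49*w^5 - 0.44*w^4 + 3.95*w^3 - 0.13*w^2 - 5.86*w - 0.0300000000000002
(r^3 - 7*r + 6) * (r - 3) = r^4 - 3*r^3 - 7*r^2 + 27*r - 18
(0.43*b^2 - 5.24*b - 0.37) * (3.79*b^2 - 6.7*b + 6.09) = 1.6297*b^4 - 22.7406*b^3 + 36.3244*b^2 - 29.4326*b - 2.2533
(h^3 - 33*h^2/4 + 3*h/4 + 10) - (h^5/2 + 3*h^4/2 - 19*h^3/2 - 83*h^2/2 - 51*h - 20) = -h^5/2 - 3*h^4/2 + 21*h^3/2 + 133*h^2/4 + 207*h/4 + 30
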